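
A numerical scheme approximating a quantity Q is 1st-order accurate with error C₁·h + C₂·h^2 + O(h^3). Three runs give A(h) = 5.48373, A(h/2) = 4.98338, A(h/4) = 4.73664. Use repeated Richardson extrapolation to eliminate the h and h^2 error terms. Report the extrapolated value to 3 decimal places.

First eliminate the h term (factor 2^1 = 2):
  B₁ = (2·4.98338 − 5.48373)/1 = 4.48303
  B₂ = (2·4.73664 − 4.98338)/1 = 4.48990
Then eliminate the h^2 term (factor 2^2 = 4):
  (4·4.48990 − 4.48303)/3 = 4.49219

4.492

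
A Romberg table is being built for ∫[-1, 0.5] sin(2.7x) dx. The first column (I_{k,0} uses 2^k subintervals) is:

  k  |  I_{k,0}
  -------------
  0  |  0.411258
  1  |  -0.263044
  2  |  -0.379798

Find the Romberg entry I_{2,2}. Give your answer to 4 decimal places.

Richardson extrapolation on the trapezoidal column (denominator 4−1=3):
I_{1,1} = (4·(-0.263044) − 0.411258) / 3 = -0.487811
I_{2,1} = -0.379798 + (-0.379798 − (-0.263044))/3 = -0.418716
I_{2,2} = (16·(-0.418716) − (-0.487811)) / 15 = -0.414110

-0.4141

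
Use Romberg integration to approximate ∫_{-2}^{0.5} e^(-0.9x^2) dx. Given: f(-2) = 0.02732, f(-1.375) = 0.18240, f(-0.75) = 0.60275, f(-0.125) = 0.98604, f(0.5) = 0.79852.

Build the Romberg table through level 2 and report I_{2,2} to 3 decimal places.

1.400

I_{0,0} (trapezoid, 1 panel, h=2.5000): 1.03230
I_{1,0} (trapezoid, 2 panels, h=1.2500): 1.26959
I_{2,0} (trapezoid, 4 panels, h=0.6250): 1.36507
I_{1,1} = 1.26959 + (1.26959 − 1.03230)/3 = 1.34869
I_{2,1} = 1.36507 + (1.36507 − 1.26959)/3 = 1.39690
I_{2,2} = 1.39690 + (1.39690 − 1.34869)/15 = 1.40011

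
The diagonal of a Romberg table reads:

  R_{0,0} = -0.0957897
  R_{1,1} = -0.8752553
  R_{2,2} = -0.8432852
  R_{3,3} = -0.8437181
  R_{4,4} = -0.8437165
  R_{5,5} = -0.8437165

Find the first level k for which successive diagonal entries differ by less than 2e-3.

k = 3

|R_{1,1} − R_{0,0}| = 0.7794656 ≥ 2e-3
|R_{2,2} − R_{1,1}| = 0.0319701 ≥ 2e-3
|R_{3,3} − R_{2,2}| = 0.0004329 < 2e-3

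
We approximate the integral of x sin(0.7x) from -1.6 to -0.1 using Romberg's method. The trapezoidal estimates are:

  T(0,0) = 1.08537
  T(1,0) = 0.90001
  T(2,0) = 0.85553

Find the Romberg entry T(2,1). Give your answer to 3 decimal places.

Richardson extrapolation on the trapezoidal column (denominator 4−1=3):
T(2,1) = 0.85553 + (0.85553 − 0.90001)/3 = 0.84070

0.841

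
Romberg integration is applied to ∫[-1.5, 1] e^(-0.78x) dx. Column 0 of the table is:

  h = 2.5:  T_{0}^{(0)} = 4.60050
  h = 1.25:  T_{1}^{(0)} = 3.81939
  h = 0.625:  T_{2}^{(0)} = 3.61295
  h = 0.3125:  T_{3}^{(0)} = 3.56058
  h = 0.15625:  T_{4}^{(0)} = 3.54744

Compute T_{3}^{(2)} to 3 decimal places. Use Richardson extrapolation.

Richardson extrapolation on the trapezoidal column (denominator 4−1=3):
T_{2}^{(1)} = 3.61295 + (3.61295 − 3.81939)/3 = 3.54414
T_{3}^{(1)} = 3.56058 + (3.56058 − 3.61295)/3 = 3.54312
T_{3}^{(2)} = 3.54312 + (3.54312 − 3.54414)/15 = 3.54305

3.543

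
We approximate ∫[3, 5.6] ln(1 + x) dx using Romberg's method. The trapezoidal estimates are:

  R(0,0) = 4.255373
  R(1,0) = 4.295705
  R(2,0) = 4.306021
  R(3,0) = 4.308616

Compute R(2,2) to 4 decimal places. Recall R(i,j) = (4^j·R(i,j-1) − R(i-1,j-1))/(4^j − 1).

4.3095

R(1,1) = (4·4.295705 − 4.255373) / 3 = 4.309149
R(2,1) = (4·4.306021 − 4.295705) / 3 = 4.309460
R(2,2) = (16·4.309460 − 4.309149) / 15 = 4.309481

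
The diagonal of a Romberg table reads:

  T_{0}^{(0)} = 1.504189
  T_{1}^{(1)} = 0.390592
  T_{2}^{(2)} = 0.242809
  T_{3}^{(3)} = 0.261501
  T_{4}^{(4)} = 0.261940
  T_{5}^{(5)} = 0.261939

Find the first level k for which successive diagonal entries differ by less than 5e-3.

|T_{1}^{(1)} − T_{0}^{(0)}| = 1.113597 ≥ 5e-3
|T_{2}^{(2)} − T_{1}^{(1)}| = 0.147783 ≥ 5e-3
|T_{3}^{(3)} − T_{2}^{(2)}| = 0.018692 ≥ 5e-3
|T_{4}^{(4)} − T_{3}^{(3)}| = 0.000439 < 5e-3

k = 4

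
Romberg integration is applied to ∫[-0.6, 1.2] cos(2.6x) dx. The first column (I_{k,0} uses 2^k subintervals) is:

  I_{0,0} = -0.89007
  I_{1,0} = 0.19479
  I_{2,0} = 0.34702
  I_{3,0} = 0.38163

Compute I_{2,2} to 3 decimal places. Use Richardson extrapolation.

0.387

Richardson extrapolation on the trapezoidal column (denominator 4−1=3):
I_{1,1} = (4·0.19479 − (-0.89007)) / 3 = 0.55641
I_{2,1} = 0.34702 + (0.34702 − 0.19479)/3 = 0.39776
I_{2,2} = 0.39776 + (0.39776 − 0.55641)/15 = 0.38718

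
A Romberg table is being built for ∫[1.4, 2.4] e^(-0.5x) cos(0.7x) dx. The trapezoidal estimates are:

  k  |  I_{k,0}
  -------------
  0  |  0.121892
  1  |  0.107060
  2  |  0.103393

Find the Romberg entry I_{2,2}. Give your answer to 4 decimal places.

I_{1,1} = 0.107060 + (0.107060 − 0.121892)/3 = 0.102116
I_{2,1} = (4·0.103393 − 0.107060) / 3 = 0.102171
I_{2,2} = (16·0.102171 − 0.102116) / 15 = 0.102175

0.1022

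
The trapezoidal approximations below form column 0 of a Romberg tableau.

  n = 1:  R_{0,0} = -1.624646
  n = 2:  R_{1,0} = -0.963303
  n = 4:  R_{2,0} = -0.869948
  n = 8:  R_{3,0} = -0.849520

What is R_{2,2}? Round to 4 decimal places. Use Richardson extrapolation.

-0.8452

R_{1,1} = (4·(-0.963303) − (-1.624646)) / 3 = -0.742855
R_{2,1} = (4·(-0.869948) − (-0.963303)) / 3 = -0.838830
R_{2,2} = (16·(-0.838830) − (-0.742855)) / 15 = -0.845228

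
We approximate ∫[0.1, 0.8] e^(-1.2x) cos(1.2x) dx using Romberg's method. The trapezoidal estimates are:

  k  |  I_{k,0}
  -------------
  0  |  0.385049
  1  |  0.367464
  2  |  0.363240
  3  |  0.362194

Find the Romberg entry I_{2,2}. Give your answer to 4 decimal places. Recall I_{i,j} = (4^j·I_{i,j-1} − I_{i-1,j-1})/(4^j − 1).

0.3618

I_{1,1} = (4·0.367464 − 0.385049) / 3 = 0.361602
I_{2,1} = 0.363240 + (0.363240 − 0.367464)/3 = 0.361832
I_{2,2} = (16·0.361832 − 0.361602) / 15 = 0.361847
(Column j=1 coincides with Simpson's rule on the same nodes.)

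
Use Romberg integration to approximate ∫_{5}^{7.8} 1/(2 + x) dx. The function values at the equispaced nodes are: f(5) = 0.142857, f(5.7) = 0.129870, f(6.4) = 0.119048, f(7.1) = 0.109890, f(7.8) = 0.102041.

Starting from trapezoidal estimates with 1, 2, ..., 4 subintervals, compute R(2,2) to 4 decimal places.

0.3365

R(0,0) (trapezoid, 1 panel, h=2.8000): 0.342857
R(1,0) (trapezoid, 2 panels, h=1.4000): 0.338096
R(2,0) (trapezoid, 4 panels, h=0.7000): 0.336880
R(1,1) = 0.338096 + (0.338096 − 0.342857)/3 = 0.336509
R(2,1) = 0.336880 + (0.336880 − 0.338096)/3 = 0.336475
R(2,2) = 0.336475 + (0.336475 − 0.336509)/15 = 0.336473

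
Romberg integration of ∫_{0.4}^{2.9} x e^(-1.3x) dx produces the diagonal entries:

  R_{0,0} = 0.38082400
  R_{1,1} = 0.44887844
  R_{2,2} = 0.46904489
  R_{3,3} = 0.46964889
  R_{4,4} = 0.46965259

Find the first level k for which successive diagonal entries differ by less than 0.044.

|R_{1,1} − R_{0,0}| = 0.06805444 ≥ 0.044
|R_{2,2} − R_{1,1}| = 0.02016645 < 0.044

k = 2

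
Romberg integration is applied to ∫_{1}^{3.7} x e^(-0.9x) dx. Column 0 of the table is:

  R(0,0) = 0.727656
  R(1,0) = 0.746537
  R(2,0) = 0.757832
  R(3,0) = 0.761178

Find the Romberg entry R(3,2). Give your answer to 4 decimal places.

Richardson extrapolation on the trapezoidal column (denominator 4−1=3):
R(2,1) = (4·0.757832 − 0.746537) / 3 = 0.761597
R(3,1) = (4·0.761178 − 0.757832) / 3 = 0.762293
R(3,2) = (16·0.762293 − 0.761597) / 15 = 0.762339
(Column j=1 coincides with Simpson's rule on the same nodes.)

0.7623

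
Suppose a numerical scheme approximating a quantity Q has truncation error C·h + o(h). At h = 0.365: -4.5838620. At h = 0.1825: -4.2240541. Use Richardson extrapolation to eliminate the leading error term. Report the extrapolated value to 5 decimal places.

Extrapolated value = (2·A(h/2) − A(h)) / (2 − 1)
= (2·(-4.2240541) − (-4.5838620)) / 1
= -3.8642462 / 1 = -3.8642462

-3.86425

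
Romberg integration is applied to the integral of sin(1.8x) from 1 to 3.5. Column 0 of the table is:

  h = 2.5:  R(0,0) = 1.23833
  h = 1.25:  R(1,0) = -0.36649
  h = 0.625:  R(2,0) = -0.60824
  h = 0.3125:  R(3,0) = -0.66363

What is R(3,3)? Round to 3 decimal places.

R(1,1) = -0.36649 + (-0.36649 − 1.23833)/3 = -0.90143
R(2,1) = -0.60824 + (-0.60824 − (-0.36649))/3 = -0.68882
R(3,1) = -0.66363 + (-0.66363 − (-0.60824))/3 = -0.68209
R(2,2) = -0.68882 + (-0.68882 − (-0.90143))/15 = -0.67465
R(3,2) = (16·(-0.68209) − (-0.68882)) / 15 = -0.68164
R(3,3) = (64·(-0.68164) − (-0.67465)) / 63 = -0.68175

-0.682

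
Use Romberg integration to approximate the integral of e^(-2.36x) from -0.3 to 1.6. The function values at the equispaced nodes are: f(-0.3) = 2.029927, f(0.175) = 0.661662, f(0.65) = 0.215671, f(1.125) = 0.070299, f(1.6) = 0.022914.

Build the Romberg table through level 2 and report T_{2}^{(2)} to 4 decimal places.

T_{0}^{(0)} (trapezoid, 1 panel, h=1.9000): 1.950199
T_{1}^{(0)} (trapezoid, 2 panels, h=0.9500): 1.179987
T_{2}^{(0)} (trapezoid, 4 panels, h=0.4750): 0.937675
T_{1}^{(1)} = 1.179987 + (1.179987 − 1.950199)/3 = 0.923250
T_{2}^{(1)} = 0.937675 + (0.937675 − 1.179987)/3 = 0.856904
T_{2}^{(2)} = 0.856904 + (0.856904 − 0.923250)/15 = 0.852481

0.8525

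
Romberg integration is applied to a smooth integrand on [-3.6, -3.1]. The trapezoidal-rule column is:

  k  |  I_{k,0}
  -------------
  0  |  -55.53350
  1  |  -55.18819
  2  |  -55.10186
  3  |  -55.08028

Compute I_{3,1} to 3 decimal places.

Richardson extrapolation on the trapezoidal column (denominator 4−1=3):
I_{3,1} = (4·(-55.08028) − (-55.10186)) / 3 = -55.07309

-55.073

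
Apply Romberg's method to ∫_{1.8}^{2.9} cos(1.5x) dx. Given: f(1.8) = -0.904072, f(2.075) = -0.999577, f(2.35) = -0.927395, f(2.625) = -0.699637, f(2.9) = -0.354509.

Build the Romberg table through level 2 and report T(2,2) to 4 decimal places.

T(0,0) (trapezoid, 1 panel, h=1.1000): -0.692220
T(1,0) (trapezoid, 2 panels, h=0.5500): -0.856177
T(2,0) (trapezoid, 4 panels, h=0.2750): -0.895372
T(1,1) = -0.856177 + (-0.856177 − (-0.692220))/3 = -0.910829
T(2,1) = -0.895372 + (-0.895372 − (-0.856177))/3 = -0.908437
T(2,2) = -0.908437 + (-0.908437 − (-0.910829))/15 = -0.908278

-0.9083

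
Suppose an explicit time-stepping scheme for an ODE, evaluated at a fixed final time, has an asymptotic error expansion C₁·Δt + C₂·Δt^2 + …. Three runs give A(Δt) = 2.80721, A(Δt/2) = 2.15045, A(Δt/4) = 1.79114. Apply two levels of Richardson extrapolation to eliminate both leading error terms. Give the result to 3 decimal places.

1.411

First eliminate the Δt term (factor 2^1 = 2):
  B₁ = (2·2.15045 − 2.80721)/1 = 1.49369
  B₂ = (2·1.79114 − 2.15045)/1 = 1.43183
Then eliminate the Δt^2 term (factor 2^2 = 4):
  (4·1.43183 − 1.49369)/3 = 1.41121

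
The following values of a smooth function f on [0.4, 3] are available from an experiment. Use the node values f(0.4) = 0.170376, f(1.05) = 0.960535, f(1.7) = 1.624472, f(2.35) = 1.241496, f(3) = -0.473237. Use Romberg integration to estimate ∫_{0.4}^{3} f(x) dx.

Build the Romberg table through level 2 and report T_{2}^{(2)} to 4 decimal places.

T_{0}^{(0)} (trapezoid, 1 panel, h=2.6000): -0.393719
T_{1}^{(0)} (trapezoid, 2 panels, h=1.3000): 1.914954
T_{2}^{(0)} (trapezoid, 4 panels, h=0.6500): 2.388797
T_{1}^{(1)} = 1.914954 + (1.914954 − (-0.393719))/3 = 2.684512
T_{2}^{(1)} = 2.388797 + (2.388797 − 1.914954)/3 = 2.546745
T_{2}^{(2)} = 2.546745 + (2.546745 − 2.684512)/15 = 2.537561

2.5376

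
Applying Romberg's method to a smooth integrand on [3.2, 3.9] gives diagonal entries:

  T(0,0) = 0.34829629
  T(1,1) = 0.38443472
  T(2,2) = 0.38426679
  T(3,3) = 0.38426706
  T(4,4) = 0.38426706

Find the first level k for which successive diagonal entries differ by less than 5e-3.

k = 2

|T(1,1) − T(0,0)| = 0.03613843 ≥ 5e-3
|T(2,2) − T(1,1)| = 0.00016793 < 5e-3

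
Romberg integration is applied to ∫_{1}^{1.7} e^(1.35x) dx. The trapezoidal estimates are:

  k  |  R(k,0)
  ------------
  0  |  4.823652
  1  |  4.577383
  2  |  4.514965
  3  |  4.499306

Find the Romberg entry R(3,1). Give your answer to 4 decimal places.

Richardson extrapolation on the trapezoidal column (denominator 4−1=3):
R(3,1) = (4·4.499306 − 4.514965) / 3 = 4.494086

4.4941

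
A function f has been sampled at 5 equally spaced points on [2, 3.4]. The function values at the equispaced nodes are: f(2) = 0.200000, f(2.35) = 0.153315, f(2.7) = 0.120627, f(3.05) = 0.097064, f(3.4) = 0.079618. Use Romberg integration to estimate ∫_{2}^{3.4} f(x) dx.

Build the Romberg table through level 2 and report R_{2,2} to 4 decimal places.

0.1776

R_{0,0} (trapezoid, 1 panel, h=1.4000): 0.195733
R_{1,0} (trapezoid, 2 panels, h=0.7000): 0.182305
R_{2,0} (trapezoid, 4 panels, h=0.3500): 0.178785
R_{1,1} = 0.182305 + (0.182305 − 0.195733)/3 = 0.177829
R_{2,1} = 0.178785 + (0.178785 − 0.182305)/3 = 0.177612
R_{2,2} = 0.177612 + (0.177612 − 0.177829)/15 = 0.177598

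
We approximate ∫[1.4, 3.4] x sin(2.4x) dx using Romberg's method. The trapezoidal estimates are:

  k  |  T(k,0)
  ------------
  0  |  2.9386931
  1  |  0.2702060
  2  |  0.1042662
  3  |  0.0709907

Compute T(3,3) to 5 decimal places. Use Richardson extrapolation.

0.06011

Richardson extrapolation on the trapezoidal column (denominator 4−1=3):
T(1,1) = 0.2702060 + (0.2702060 − 2.9386931)/3 = -0.6192897
T(2,1) = (4·0.1042662 − 0.2702060) / 3 = 0.0489529
T(3,1) = 0.0709907 + (0.0709907 − 0.1042662)/3 = 0.0598989
T(2,2) = 0.0489529 + (0.0489529 − (-0.6192897))/15 = 0.0935024
T(3,2) = 0.0598989 + (0.0598989 − 0.0489529)/15 = 0.0606286
T(3,3) = 0.0606286 + (0.0606286 − 0.0935024)/63 = 0.0601068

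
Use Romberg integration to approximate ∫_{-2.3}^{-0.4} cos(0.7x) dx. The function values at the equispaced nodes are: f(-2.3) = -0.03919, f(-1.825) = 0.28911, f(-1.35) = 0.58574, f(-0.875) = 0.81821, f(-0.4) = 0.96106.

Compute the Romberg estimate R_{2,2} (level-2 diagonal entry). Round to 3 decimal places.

R_{0,0} (trapezoid, 1 panel, h=1.9000): 0.87578
R_{1,0} (trapezoid, 2 panels, h=0.9500): 0.99434
R_{2,0} (trapezoid, 4 panels, h=0.4750): 1.02315
R_{1,1} = 0.99434 + (0.99434 − 0.87578)/3 = 1.03386
R_{2,1} = 1.02315 + (1.02315 − 0.99434)/3 = 1.03275
R_{2,2} = 1.03275 + (1.03275 − 1.03386)/15 = 1.03268

1.033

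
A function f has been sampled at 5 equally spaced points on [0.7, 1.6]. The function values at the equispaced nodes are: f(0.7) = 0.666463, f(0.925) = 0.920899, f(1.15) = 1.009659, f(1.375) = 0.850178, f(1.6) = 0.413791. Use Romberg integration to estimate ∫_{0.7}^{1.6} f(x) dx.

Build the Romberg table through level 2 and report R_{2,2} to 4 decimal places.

0.7635

R_{0,0} (trapezoid, 1 panel, h=0.9000): 0.486114
R_{1,0} (trapezoid, 2 panels, h=0.4500): 0.697404
R_{2,0} (trapezoid, 4 panels, h=0.2250): 0.747194
R_{1,1} = 0.697404 + (0.697404 − 0.486114)/3 = 0.767834
R_{2,1} = 0.747194 + (0.747194 − 0.697404)/3 = 0.763791
R_{2,2} = 0.763791 + (0.763791 − 0.767834)/15 = 0.763521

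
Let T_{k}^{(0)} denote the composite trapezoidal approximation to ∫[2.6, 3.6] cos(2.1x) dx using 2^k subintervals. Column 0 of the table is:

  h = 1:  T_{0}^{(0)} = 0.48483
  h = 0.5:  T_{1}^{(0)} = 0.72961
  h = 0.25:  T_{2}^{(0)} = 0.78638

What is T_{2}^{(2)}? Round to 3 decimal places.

T_{1}^{(1)} = 0.72961 + (0.72961 − 0.48483)/3 = 0.81120
T_{2}^{(1)} = (4·0.78638 − 0.72961) / 3 = 0.80530
T_{2}^{(2)} = 0.80530 + (0.80530 − 0.81120)/15 = 0.80491
(Column j=1 coincides with Simpson's rule on the same nodes.)

0.805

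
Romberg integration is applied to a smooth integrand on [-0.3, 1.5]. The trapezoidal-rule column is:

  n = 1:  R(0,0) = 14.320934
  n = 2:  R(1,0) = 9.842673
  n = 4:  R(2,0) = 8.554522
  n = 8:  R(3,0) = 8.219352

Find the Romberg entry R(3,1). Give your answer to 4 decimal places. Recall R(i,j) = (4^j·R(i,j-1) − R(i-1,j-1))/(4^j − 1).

8.1076

Richardson extrapolation on the trapezoidal column (denominator 4−1=3):
R(3,1) = (4·8.219352 − 8.554522) / 3 = 8.107629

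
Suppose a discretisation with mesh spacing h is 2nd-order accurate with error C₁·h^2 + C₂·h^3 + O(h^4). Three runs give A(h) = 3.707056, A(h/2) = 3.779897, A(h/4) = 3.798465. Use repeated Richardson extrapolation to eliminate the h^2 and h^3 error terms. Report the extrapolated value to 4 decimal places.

3.8047

First eliminate the h^2 term (factor 2^2 = 4):
  B₁ = (4·3.779897 − 3.707056)/3 = 3.804177
  B₂ = (4·3.798465 − 3.779897)/3 = 3.804654
Then eliminate the h^3 term (factor 2^3 = 8):
  (8·3.804654 − 3.804177)/7 = 3.804722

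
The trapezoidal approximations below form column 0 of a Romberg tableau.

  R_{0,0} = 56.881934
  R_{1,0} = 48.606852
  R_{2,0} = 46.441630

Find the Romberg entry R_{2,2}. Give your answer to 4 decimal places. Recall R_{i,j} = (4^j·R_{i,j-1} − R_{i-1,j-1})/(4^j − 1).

45.7113

Richardson extrapolation on the trapezoidal column (denominator 4−1=3):
R_{1,1} = (4·48.606852 − 56.881934) / 3 = 45.848491
R_{2,1} = 46.441630 + (46.441630 − 48.606852)/3 = 45.719889
R_{2,2} = (16·45.719889 − 45.848491) / 15 = 45.711316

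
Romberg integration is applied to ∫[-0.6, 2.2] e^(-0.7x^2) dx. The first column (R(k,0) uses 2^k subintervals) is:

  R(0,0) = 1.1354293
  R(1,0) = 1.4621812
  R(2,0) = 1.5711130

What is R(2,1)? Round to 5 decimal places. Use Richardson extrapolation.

Richardson extrapolation on the trapezoidal column (denominator 4−1=3):
R(2,1) = 1.5711130 + (1.5711130 − 1.4621812)/3 = 1.6074236

1.60742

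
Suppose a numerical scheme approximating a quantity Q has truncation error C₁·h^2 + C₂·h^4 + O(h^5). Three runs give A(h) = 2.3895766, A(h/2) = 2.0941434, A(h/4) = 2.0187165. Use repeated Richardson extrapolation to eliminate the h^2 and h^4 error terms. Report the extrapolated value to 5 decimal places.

1.99343

First eliminate the h^2 term (factor 2^2 = 4):
  B₁ = (4·2.0941434 − 2.3895766)/3 = 1.9956657
  B₂ = (4·2.0187165 − 2.0941434)/3 = 1.9935742
Then eliminate the h^4 term (factor 2^4 = 16):
  (16·1.9935742 − 1.9956657)/15 = 1.9934348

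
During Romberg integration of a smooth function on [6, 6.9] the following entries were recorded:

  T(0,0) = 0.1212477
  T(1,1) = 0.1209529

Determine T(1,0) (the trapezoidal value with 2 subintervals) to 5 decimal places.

0.12103

From T(1,1) = (4·T(1,0) − T(0,0))/3, solve for T(1,0):
4·T(1,0) = 3·0.1209529 + 0.1212477 = 0.4841064
T(1,0) = 0.1210266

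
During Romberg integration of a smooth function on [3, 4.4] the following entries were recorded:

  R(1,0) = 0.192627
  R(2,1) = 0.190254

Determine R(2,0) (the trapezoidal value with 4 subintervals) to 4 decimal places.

From R(2,1) = (4·R(2,0) − R(1,0))/3, solve for R(2,0):
4·R(2,0) = 3·0.190254 + 0.192627 = 0.763389
R(2,0) = 0.190847

0.1908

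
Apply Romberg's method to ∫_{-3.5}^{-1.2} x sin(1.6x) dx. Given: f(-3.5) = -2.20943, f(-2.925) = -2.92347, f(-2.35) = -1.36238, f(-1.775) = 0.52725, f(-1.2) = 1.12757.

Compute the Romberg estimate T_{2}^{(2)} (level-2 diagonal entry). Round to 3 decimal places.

T_{0}^{(0)} (trapezoid, 1 panel, h=2.3000): -1.24414
T_{1}^{(0)} (trapezoid, 2 panels, h=1.1500): -2.18881
T_{2}^{(0)} (trapezoid, 4 panels, h=0.5750): -2.47223
T_{1}^{(1)} = -2.18881 + (-2.18881 − (-1.24414))/3 = -2.50370
T_{2}^{(1)} = -2.47223 + (-2.47223 − (-2.18881))/3 = -2.56670
T_{2}^{(2)} = -2.56670 + (-2.56670 − (-2.50370))/15 = -2.57090

-2.571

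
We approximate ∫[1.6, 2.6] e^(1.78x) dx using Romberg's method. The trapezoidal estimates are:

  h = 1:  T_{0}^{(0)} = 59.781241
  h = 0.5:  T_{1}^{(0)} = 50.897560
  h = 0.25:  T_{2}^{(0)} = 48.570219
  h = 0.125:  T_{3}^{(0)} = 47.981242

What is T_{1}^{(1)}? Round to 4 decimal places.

Richardson extrapolation on the trapezoidal column (denominator 4−1=3):
T_{1}^{(1)} = (4·50.897560 − 59.781241) / 3 = 47.936333

47.9363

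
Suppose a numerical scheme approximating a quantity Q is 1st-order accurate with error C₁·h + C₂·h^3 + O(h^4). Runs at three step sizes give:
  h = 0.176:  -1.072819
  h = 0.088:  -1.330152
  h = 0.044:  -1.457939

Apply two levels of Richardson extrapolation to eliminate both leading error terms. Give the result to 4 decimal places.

-1.5855

First eliminate the h term (factor 2^1 = 2):
  B₁ = (2·(-1.330152) − (-1.072819))/1 = -1.587485
  B₂ = (2·(-1.457939) − (-1.330152))/1 = -1.585726
Then eliminate the h^3 term (factor 2^3 = 8):
  (8·(-1.585726) − (-1.587485))/7 = -1.585475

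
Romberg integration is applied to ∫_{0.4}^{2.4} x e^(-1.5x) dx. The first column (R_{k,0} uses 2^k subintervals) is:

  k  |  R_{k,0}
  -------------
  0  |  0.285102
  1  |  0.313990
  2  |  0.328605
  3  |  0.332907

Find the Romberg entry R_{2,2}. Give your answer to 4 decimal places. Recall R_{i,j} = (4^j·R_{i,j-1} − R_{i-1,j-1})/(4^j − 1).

Richardson extrapolation on the trapezoidal column (denominator 4−1=3):
R_{1,1} = 0.313990 + (0.313990 − 0.285102)/3 = 0.323619
R_{2,1} = (4·0.328605 − 0.313990) / 3 = 0.333477
R_{2,2} = (16·0.333477 − 0.323619) / 15 = 0.334134

0.3341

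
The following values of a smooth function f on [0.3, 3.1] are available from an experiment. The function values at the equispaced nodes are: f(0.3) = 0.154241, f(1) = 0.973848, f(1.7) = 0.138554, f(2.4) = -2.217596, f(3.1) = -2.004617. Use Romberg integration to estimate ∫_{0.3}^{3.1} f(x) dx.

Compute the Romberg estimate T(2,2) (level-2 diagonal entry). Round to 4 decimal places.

-1.5895

T(0,0) (trapezoid, 1 panel, h=2.8000): -2.590526
T(1,0) (trapezoid, 2 panels, h=1.4000): -1.101288
T(2,0) (trapezoid, 4 panels, h=0.7000): -1.421267
T(1,1) = -1.101288 + (-1.101288 − (-2.590526))/3 = -0.604875
T(2,1) = -1.421267 + (-1.421267 − (-1.101288))/3 = -1.527927
T(2,2) = -1.527927 + (-1.527927 − (-0.604875))/15 = -1.589464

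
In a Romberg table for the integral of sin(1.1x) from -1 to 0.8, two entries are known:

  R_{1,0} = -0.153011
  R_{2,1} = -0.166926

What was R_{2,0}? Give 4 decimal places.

-0.1634

From R_{2,1} = (4·R_{2,0} − R_{1,0})/3, solve for R_{2,0}:
4·R_{2,0} = 3·(-0.166926) + (-0.153011) = -0.653789
R_{2,0} = -0.163447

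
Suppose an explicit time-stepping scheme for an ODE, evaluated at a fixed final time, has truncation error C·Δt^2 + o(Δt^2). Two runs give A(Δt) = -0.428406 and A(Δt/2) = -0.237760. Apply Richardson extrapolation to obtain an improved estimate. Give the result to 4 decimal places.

-0.1742

Extrapolated value = (4·A(Δt/2) − A(Δt)) / (4 − 1)
= (4·(-0.237760) − (-0.428406)) / 3
= -0.522634 / 3 = -0.174211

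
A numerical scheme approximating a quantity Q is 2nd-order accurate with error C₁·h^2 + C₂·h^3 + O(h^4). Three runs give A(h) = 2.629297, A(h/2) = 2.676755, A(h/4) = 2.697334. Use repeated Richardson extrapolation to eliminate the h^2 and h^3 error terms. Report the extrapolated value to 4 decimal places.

2.7059

First eliminate the h^2 term (factor 2^2 = 4):
  B₁ = (4·2.676755 − 2.629297)/3 = 2.692574
  B₂ = (4·2.697334 − 2.676755)/3 = 2.704194
Then eliminate the h^3 term (factor 2^3 = 8):
  (8·2.704194 − 2.692574)/7 = 2.705854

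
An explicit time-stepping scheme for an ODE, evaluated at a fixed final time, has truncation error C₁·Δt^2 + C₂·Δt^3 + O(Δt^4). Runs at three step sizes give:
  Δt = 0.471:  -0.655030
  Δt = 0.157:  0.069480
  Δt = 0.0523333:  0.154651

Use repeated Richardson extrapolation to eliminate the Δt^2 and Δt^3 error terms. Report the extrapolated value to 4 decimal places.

First eliminate the Δt^2 term (factor 3^2 = 9):
  B₁ = (9·0.069480 − (-0.655030))/8 = 0.160044
  B₂ = (9·0.154651 − 0.069480)/8 = 0.165297
Then eliminate the Δt^3 term (factor 3^3 = 27):
  (27·0.165297 − 0.160044)/26 = 0.165499

0.1655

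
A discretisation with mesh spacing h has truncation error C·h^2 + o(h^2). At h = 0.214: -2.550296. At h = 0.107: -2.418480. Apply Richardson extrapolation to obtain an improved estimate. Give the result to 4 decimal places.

-2.3745

The leading error scales as h^2; refining by a factor of 2 reduces it by 2^2 = 4.
Extrapolated value = (4·A(h/2) − A(h)) / (4 − 1)
= (4·(-2.418480) − (-2.550296)) / 3
= -7.123624 / 3 = -2.374541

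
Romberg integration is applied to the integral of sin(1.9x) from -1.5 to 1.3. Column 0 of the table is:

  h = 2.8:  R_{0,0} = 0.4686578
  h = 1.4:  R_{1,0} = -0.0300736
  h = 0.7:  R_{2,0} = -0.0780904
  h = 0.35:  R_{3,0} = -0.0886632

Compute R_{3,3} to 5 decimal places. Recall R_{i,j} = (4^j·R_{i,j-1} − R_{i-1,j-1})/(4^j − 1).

Richardson extrapolation on the trapezoidal column (denominator 4−1=3):
R_{1,1} = -0.0300736 + (-0.0300736 − 0.4686578)/3 = -0.1963174
R_{2,1} = (4·(-0.0780904) − (-0.0300736)) / 3 = -0.0940960
R_{3,1} = -0.0886632 + (-0.0886632 − (-0.0780904))/3 = -0.0921875
R_{2,2} = -0.0940960 + (-0.0940960 − (-0.1963174))/15 = -0.0872812
R_{3,2} = (16·(-0.0921875) − (-0.0940960)) / 15 = -0.0920603
R_{3,3} = (64·(-0.0920603) − (-0.0872812)) / 63 = -0.0921362

-0.09214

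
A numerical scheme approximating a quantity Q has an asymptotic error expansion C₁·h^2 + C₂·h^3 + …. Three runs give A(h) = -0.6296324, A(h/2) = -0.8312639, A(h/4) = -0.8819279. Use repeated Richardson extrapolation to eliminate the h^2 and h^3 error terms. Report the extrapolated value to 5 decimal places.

First eliminate the h^2 term (factor 2^2 = 4):
  B₁ = (4·(-0.8312639) − (-0.6296324))/3 = -0.8984744
  B₂ = (4·(-0.8819279) − (-0.8312639))/3 = -0.8988159
Then eliminate the h^3 term (factor 2^3 = 8):
  (8·(-0.8988159) − (-0.8984744))/7 = -0.8988647

-0.89886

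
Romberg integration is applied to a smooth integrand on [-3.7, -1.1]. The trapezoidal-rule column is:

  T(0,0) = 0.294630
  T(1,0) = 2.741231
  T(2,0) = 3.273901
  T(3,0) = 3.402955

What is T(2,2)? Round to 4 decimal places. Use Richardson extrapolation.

3.4444

T(1,1) = (4·2.741231 − 0.294630) / 3 = 3.556765
T(2,1) = 3.273901 + (3.273901 − 2.741231)/3 = 3.451458
T(2,2) = (16·3.451458 − 3.556765) / 15 = 3.444438
(Column j=1 coincides with Simpson's rule on the same nodes.)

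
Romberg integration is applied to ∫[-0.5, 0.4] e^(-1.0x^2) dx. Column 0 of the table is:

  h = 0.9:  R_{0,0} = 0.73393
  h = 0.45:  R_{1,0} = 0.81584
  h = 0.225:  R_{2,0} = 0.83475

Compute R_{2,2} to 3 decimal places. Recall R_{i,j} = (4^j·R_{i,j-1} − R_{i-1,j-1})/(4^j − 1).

R_{1,1} = (4·0.81584 − 0.73393) / 3 = 0.84314
R_{2,1} = 0.83475 + (0.83475 − 0.81584)/3 = 0.84105
R_{2,2} = 0.84105 + (0.84105 − 0.84314)/15 = 0.84091

0.841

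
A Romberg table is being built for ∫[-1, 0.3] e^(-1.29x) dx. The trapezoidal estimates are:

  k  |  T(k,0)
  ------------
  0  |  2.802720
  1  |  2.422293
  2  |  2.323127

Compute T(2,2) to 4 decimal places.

Richardson extrapolation on the trapezoidal column (denominator 4−1=3):
T(1,1) = 2.422293 + (2.422293 − 2.802720)/3 = 2.295484
T(2,1) = (4·2.323127 − 2.422293) / 3 = 2.290072
T(2,2) = 2.290072 + (2.290072 − 2.295484)/15 = 2.289711

2.2897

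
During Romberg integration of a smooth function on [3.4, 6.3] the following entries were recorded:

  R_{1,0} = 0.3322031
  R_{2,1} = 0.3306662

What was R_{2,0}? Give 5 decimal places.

0.33105

From R_{2,1} = (4·R_{2,0} − R_{1,0})/3, solve for R_{2,0}:
4·R_{2,0} = 3·0.3306662 + 0.3322031 = 1.3242017
R_{2,0} = 0.3310504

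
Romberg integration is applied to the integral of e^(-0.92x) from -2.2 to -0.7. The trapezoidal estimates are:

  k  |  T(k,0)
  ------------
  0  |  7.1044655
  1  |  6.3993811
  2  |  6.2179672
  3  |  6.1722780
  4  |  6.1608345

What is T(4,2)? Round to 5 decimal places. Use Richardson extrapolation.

6.15702

Richardson extrapolation on the trapezoidal column (denominator 4−1=3):
T(3,1) = (4·6.1722780 − 6.2179672) / 3 = 6.1570483
T(4,1) = 6.1608345 + (6.1608345 − 6.1722780)/3 = 6.1570200
T(4,2) = (16·6.1570200 − 6.1570483) / 15 = 6.1570181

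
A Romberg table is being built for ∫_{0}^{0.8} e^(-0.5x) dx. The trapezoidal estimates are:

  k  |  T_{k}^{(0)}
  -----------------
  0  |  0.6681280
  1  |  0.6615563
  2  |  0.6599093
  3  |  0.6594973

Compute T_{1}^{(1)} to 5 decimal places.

Richardson extrapolation on the trapezoidal column (denominator 4−1=3):
T_{1}^{(1)} = (4·0.6615563 − 0.6681280) / 3 = 0.6593657

0.65937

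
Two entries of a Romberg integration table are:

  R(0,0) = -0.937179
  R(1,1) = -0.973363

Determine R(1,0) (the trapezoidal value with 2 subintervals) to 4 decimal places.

From R(1,1) = (4·R(1,0) − R(0,0))/3, solve for R(1,0):
4·R(1,0) = 3·(-0.973363) + (-0.937179) = -3.857268
R(1,0) = -0.964317

-0.9643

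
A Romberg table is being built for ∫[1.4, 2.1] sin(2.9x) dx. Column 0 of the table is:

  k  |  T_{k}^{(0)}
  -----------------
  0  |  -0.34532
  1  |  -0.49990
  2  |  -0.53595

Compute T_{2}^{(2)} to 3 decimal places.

-0.548

Richardson extrapolation on the trapezoidal column (denominator 4−1=3):
T_{1}^{(1)} = (4·(-0.49990) − (-0.34532)) / 3 = -0.55143
T_{2}^{(1)} = (4·(-0.53595) − (-0.49990)) / 3 = -0.54797
T_{2}^{(2)} = -0.54797 + (-0.54797 − (-0.55143))/15 = -0.54774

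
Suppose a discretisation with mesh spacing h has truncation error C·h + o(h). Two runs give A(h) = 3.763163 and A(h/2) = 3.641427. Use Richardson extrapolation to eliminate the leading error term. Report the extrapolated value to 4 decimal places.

3.5197

The leading error scales as h; refining by a factor of 2 reduces it by 2^1 = 2.
Extrapolated value = (2·A(h/2) − A(h)) / (2 − 1)
= (2·3.641427 − 3.763163) / 1
= 3.519691 / 1 = 3.519691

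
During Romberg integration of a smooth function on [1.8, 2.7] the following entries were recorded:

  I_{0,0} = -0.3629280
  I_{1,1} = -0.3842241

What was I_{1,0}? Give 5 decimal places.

-0.37890

From I_{1,1} = (4·I_{1,0} − I_{0,0})/3, solve for I_{1,0}:
4·I_{1,0} = 3·(-0.3842241) + (-0.3629280) = -1.5156003
I_{1,0} = -0.3789001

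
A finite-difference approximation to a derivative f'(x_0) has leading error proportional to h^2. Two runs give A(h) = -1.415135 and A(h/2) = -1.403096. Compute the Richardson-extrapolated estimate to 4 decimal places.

The leading error scales as h^2; refining by a factor of 2 reduces it by 2^2 = 4.
Extrapolated value = (4·A(h/2) − A(h)) / (4 − 1)
= (4·(-1.403096) − (-1.415135)) / 3
= -4.197249 / 3 = -1.399083

-1.3991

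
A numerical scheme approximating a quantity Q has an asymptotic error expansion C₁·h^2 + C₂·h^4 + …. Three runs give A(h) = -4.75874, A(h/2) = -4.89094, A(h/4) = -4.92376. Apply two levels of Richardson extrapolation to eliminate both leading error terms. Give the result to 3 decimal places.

First eliminate the h^2 term (factor 2^2 = 4):
  B₁ = (4·(-4.89094) − (-4.75874))/3 = -4.93501
  B₂ = (4·(-4.92376) − (-4.89094))/3 = -4.93470
Then eliminate the h^4 term (factor 2^4 = 16):
  (16·(-4.93470) − (-4.93501))/15 = -4.93468

-4.935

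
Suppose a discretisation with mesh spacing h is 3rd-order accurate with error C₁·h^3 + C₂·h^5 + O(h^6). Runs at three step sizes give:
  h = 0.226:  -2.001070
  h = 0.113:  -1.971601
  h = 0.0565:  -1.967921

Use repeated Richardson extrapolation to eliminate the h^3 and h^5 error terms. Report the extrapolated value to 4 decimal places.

-1.9674

First eliminate the h^3 term (factor 2^3 = 8):
  B₁ = (8·(-1.971601) − (-2.001070))/7 = -1.967391
  B₂ = (8·(-1.967921) − (-1.971601))/7 = -1.967395
Then eliminate the h^5 term (factor 2^5 = 32):
  (32·(-1.967395) − (-1.967391))/31 = -1.967395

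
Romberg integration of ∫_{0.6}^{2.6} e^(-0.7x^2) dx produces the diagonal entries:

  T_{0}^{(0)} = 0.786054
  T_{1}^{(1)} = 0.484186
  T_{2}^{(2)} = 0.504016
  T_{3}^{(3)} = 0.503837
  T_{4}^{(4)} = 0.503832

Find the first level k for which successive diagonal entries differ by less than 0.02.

k = 2

|T_{1}^{(1)} − T_{0}^{(0)}| = 0.301868 ≥ 0.02
|T_{2}^{(2)} − T_{1}^{(1)}| = 0.019830 < 0.02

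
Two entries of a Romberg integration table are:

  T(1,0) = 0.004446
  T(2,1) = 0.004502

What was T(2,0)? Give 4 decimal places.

From T(2,1) = (4·T(2,0) − T(1,0))/3, solve for T(2,0):
4·T(2,0) = 3·0.004502 + 0.004446 = 0.017952
T(2,0) = 0.004488

0.0045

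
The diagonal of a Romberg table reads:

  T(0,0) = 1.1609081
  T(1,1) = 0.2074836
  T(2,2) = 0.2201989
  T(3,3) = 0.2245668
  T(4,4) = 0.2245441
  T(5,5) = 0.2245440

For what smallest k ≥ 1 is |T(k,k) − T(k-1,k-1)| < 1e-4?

k = 4

|T(1,1) − T(0,0)| = 0.9534245 ≥ 1e-4
|T(2,2) − T(1,1)| = 0.0127153 ≥ 1e-4
|T(3,3) − T(2,2)| = 0.0043679 ≥ 1e-4
|T(4,4) − T(3,3)| = 0.0000227 < 1e-4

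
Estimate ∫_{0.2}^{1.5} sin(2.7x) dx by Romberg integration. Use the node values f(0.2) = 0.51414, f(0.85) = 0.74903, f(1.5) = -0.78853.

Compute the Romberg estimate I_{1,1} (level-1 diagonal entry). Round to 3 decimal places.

0.590

I_{0,0} (trapezoid, 1 panel, h=1.3000): -0.17835
I_{1,0} (trapezoid, 2 panels, h=0.6500): 0.39769
I_{1,1} = 0.39769 + (0.39769 − (-0.17835))/3 = 0.58970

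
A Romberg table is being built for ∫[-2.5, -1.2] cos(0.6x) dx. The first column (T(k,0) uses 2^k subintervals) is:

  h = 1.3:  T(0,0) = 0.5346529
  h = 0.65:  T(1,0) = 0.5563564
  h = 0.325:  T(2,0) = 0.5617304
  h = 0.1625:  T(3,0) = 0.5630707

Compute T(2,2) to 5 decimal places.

T(1,1) = 0.5563564 + (0.5563564 − 0.5346529)/3 = 0.5635909
T(2,1) = (4·0.5617304 − 0.5563564) / 3 = 0.5635217
T(2,2) = 0.5635217 + (0.5635217 − 0.5635909)/15 = 0.5635171
(Column j=1 coincides with Simpson's rule on the same nodes.)

0.56352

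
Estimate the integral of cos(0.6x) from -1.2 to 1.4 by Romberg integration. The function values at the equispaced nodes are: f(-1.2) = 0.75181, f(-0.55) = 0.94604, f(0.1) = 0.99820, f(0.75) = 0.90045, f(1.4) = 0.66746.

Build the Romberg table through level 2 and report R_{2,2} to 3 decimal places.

2.340

R_{0,0} (trapezoid, 1 panel, h=2.6000): 1.84505
R_{1,0} (trapezoid, 2 panels, h=1.3000): 2.22019
R_{2,0} (trapezoid, 4 panels, h=0.6500): 2.31031
R_{1,1} = 2.22019 + (2.22019 − 1.84505)/3 = 2.34524
R_{2,1} = 2.31031 + (2.31031 − 2.22019)/3 = 2.34035
R_{2,2} = 2.34035 + (2.34035 − 2.34524)/15 = 2.34002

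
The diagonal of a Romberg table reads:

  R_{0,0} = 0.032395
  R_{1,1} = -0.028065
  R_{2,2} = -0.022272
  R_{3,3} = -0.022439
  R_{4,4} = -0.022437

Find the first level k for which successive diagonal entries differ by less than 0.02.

k = 2

|R_{1,1} − R_{0,0}| = 0.060460 ≥ 0.02
|R_{2,2} − R_{1,1}| = 0.005793 < 0.02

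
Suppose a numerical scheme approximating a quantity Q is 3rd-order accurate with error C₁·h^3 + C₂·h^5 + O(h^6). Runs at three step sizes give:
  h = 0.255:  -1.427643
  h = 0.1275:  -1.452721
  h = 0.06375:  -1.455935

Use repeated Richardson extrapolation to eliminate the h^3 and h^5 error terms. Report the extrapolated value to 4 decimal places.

First eliminate the h^3 term (factor 2^3 = 8):
  B₁ = (8·(-1.452721) − (-1.427643))/7 = -1.456304
  B₂ = (8·(-1.455935) − (-1.452721))/7 = -1.456394
Then eliminate the h^5 term (factor 2^5 = 32):
  (32·(-1.456394) − (-1.456304))/31 = -1.456397

-1.4564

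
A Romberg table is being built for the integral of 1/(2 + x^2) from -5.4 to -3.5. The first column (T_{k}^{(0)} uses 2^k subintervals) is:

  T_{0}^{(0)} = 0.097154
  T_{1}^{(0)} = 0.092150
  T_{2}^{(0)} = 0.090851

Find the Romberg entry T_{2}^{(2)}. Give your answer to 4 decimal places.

0.0904

Richardson extrapolation on the trapezoidal column (denominator 4−1=3):
T_{1}^{(1)} = 0.092150 + (0.092150 − 0.097154)/3 = 0.090482
T_{2}^{(1)} = (4·0.090851 − 0.092150) / 3 = 0.090418
T_{2}^{(2)} = 0.090418 + (0.090418 − 0.090482)/15 = 0.090414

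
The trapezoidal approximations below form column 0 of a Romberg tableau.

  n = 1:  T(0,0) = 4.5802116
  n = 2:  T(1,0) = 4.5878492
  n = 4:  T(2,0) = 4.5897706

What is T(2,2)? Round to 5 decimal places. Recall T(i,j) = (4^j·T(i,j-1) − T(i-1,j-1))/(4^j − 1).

T(1,1) = 4.5878492 + (4.5878492 − 4.5802116)/3 = 4.5903951
T(2,1) = (4·4.5897706 − 4.5878492) / 3 = 4.5904111
T(2,2) = 4.5904111 + (4.5904111 − 4.5903951)/15 = 4.5904122
(Column j=1 coincides with Simpson's rule on the same nodes.)

4.59041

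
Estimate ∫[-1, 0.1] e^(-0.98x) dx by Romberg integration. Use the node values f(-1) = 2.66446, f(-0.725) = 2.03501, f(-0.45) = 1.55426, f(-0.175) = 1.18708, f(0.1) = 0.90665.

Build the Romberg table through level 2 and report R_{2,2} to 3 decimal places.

R_{0,0} (trapezoid, 1 panel, h=1.1000): 1.96411
R_{1,0} (trapezoid, 2 panels, h=0.5500): 1.83690
R_{2,0} (trapezoid, 4 panels, h=0.2750): 1.80452
R_{1,1} = 1.83690 + (1.83690 − 1.96411)/3 = 1.79450
R_{2,1} = 1.80452 + (1.80452 − 1.83690)/3 = 1.79373
R_{2,2} = 1.79373 + (1.79373 − 1.79450)/15 = 1.79368

1.794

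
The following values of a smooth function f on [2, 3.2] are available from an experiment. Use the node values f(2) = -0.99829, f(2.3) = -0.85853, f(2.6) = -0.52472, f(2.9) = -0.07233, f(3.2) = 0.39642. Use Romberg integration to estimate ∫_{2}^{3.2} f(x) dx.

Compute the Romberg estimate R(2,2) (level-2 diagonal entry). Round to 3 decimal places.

-0.537

R(0,0) (trapezoid, 1 panel, h=1.2000): -0.36112
R(1,0) (trapezoid, 2 panels, h=0.6000): -0.49539
R(2,0) (trapezoid, 4 panels, h=0.3000): -0.52695
R(1,1) = -0.49539 + (-0.49539 − (-0.36112))/3 = -0.54015
R(2,1) = -0.52695 + (-0.52695 − (-0.49539))/3 = -0.53747
R(2,2) = -0.53747 + (-0.53747 − (-0.54015))/15 = -0.53729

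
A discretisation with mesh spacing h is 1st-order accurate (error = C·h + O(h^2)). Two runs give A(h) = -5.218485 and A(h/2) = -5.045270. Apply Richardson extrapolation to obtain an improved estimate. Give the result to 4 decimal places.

The leading error scales as h; refining by a factor of 2 reduces it by 2^1 = 2.
Extrapolated value = (2·A(h/2) − A(h)) / (2 − 1)
= (2·(-5.045270) − (-5.218485)) / 1
= -4.872055 / 1 = -4.872055

-4.8721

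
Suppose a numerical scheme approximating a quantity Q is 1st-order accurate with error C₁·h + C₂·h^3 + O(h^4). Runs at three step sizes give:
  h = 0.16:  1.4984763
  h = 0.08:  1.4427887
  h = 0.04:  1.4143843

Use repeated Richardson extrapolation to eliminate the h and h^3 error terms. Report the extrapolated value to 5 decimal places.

1.38582

First eliminate the h term (factor 2^1 = 2):
  B₁ = (2·1.4427887 − 1.4984763)/1 = 1.3871011
  B₂ = (2·1.4143843 − 1.4427887)/1 = 1.3859799
Then eliminate the h^3 term (factor 2^3 = 8):
  (8·1.3859799 − 1.3871011)/7 = 1.3858197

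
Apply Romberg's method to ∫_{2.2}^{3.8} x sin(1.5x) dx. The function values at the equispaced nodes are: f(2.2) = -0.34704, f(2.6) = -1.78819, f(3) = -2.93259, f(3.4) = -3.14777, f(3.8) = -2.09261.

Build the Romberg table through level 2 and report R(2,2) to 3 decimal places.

-3.737

R(0,0) (trapezoid, 1 panel, h=1.6000): -1.95172
R(1,0) (trapezoid, 2 panels, h=0.8000): -3.32193
R(2,0) (trapezoid, 4 panels, h=0.4000): -3.63535
R(1,1) = -3.32193 + (-3.32193 − (-1.95172))/3 = -3.77867
R(2,1) = -3.63535 + (-3.63535 − (-3.32193))/3 = -3.73982
R(2,2) = -3.73982 + (-3.73982 − (-3.77867))/15 = -3.73723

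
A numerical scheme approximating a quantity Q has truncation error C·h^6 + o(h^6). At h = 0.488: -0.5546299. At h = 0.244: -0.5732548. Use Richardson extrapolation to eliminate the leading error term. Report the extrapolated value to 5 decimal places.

The leading error scales as h^6; refining by a factor of 2 reduces it by 2^6 = 64.
Extrapolated value = (64·A(h/2) − A(h)) / (64 − 1)
= (64·(-0.5732548) − (-0.5546299)) / 63
= -36.1336773 / 63 = -0.5735504

-0.57355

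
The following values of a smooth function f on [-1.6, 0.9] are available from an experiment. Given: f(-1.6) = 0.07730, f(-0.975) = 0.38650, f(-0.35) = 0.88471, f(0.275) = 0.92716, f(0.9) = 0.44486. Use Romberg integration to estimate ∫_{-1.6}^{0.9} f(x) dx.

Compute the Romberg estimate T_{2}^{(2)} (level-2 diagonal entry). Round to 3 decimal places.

T_{0}^{(0)} (trapezoid, 1 panel, h=2.5000): 0.65270
T_{1}^{(0)} (trapezoid, 2 panels, h=1.2500): 1.43224
T_{2}^{(0)} (trapezoid, 4 panels, h=0.6250): 1.53716
T_{1}^{(1)} = 1.43224 + (1.43224 − 0.65270)/3 = 1.69209
T_{2}^{(1)} = 1.53716 + (1.53716 − 1.43224)/3 = 1.57213
T_{2}^{(2)} = 1.57213 + (1.57213 − 1.69209)/15 = 1.56413

1.564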